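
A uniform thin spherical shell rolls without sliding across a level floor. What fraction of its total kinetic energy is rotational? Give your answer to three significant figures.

fraction ≈ 0.400

Here I = (2/3)MR², so the shape factor k = I/(MR²) = 2/3.
With ω = v/R, KE_trans = ½Mv² and KE_rot = ½Iω² = ½kMv², so KE_total = ½(1+k)Mv².
The rotational fraction is therefore k/(1+k) = (2/3)/1.667 ≈ 0.400.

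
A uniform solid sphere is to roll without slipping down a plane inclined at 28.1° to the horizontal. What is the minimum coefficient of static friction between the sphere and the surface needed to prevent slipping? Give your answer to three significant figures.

With I = (2/5)MR², the ratio k = I/(MR²) is 0.4.
Translational: Mg sinθ − f = Ma. Rotational about the CM: fR = Iα = kMRa, so f = kMa.
These give a = g sinθ/(1+k) and the required friction f = kMg sinθ/(1+k).
With N = Mg cosθ, the no-slip condition f ≤ μN gives μ_min = f/N = k tanθ/(1+k).
μ_min = 0.4 × tan28.1° / 1.4 ≈ 0.153.

μ_min ≈ 0.153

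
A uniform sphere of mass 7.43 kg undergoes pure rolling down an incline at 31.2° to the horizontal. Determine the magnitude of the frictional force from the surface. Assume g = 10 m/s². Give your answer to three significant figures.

The moment of inertia is (2/5)MR², giving k ≡ I/(MR²) = 0.4.
Newton's second law down the slope: Mg sinθ − f = Ma. The torque equation fR = Iα (with α = a/R) gives f = kMa.
Combining, a = g sinθ/(1+k) and f = kMa = kMg sinθ/(1+k).
f = 0.4 × 7.43 × 10 × sin31.2° / 1.4 ≈ 11.0 N.

f ≈ 11.0 N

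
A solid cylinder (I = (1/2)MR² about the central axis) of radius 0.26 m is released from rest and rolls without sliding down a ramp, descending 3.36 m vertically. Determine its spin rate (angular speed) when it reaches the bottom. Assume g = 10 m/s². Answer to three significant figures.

ω ≈ 25.7 rad/s

The moment of inertia is (1/2)MR², giving k ≡ I/(MR²) = 0.5.
Since it rolls without slipping, ω = v/R and KE = ½Mv² + ½Iω² = ½(1+k)Mv² = (3/4)Mv².
Energy conservation Mgh = ½(1+k)Mv² gives v = √(2gh/(1+k)) = √(2 × 10 × 3.36 / 1.5) = 6.693 m/s.
Then ω = v/R = 6.693 / 0.26 ≈ 25.7 rad/s.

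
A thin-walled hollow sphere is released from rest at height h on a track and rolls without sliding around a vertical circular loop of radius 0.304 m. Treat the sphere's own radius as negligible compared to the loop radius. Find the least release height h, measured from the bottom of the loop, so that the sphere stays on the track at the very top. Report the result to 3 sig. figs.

For this body I = (2/3)MR², i.e. k = I/(MR²) = 2/3.
At the top, contact is just lost when gravity alone supplies the centripetal force: Mg = Mv_top²/r, i.e. v_top² = gr.
With ω = v/R, the kinetic energy at speed v is ½(1+k)Mv² = (5/6)Mv².
Energy conservation from release (height h) to the top (height 2r): Mgh = Mg(2r) + (5/6)M·gr.
Thus h_min = 2r + (1+k)r/2 = r(2 + 1.667/2) = 0.304 × 2.833 ≈ 0.861 m.

h_min ≈ 0.861 m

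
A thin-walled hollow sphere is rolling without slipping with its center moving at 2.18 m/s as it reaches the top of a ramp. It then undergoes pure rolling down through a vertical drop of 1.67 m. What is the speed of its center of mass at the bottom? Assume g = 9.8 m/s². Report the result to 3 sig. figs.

For this body I = (2/3)MR², i.e. k = I/(MR²) = 2/3.
Since it rolls without slipping, ω = v/R and KE = ½Mv² + ½Iω² = ½(1+k)Mv² = (5/6)Mv².
Conserving energy between top and bottom: (5/6)Mv² = (5/6)Mv₀² + Mgh, hence v² = v₀² + 2gh/(1+k).
v = √(2.18² + 2×9.8×1.67/1.667) = √24.39 ≈ 4.94 m/s.

v ≈ 4.94 m/s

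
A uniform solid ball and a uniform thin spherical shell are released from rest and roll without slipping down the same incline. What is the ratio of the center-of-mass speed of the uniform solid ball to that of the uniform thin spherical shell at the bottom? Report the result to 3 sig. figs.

v_ratio ≈ 1.09

Each satisfies Mgh = ½(1+k)Mv² with k = I/(MR²), so v ∝ 1/√(1+k).
For the uniform solid ball k = 0.4; for the uniform thin spherical shell k = 2/3.
v₁/v₂ = √((1+k₂)/(1+k₁)) = √(1.667/1.4) ≈ 1.09.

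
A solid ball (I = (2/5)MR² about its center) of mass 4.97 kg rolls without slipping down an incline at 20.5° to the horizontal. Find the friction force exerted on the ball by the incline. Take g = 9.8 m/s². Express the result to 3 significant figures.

f ≈ 4.87 N

With I = (2/5)MR², the ratio k = I/(MR²) is 0.4.
Translational: Mg sinθ − f = Ma. Rotational about the CM: fR = Iα = kMRa, so f = kMa.
Combining, a = g sinθ/(1+k) and f = kMa = kMg sinθ/(1+k).
f = 0.4 × 4.97 × 9.8 × sin20.5° / 1.4 ≈ 4.87 N.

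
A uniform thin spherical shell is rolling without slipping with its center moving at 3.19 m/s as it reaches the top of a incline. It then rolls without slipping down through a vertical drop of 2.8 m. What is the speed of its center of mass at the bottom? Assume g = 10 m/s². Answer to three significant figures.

v ≈ 6.62 m/s

The moment of inertia is (2/3)MR², giving k ≡ I/(MR²) = 2/3.
Rolling without slipping gives ω = v/R, so the total kinetic energy is ½Mv² + ½Iω² = ½(1+k)Mv² = (5/6)Mv².
Energy conservation: (5/6)Mv₀² + Mgh = (5/6)Mv², so v² = v₀² + 2gh/(1+k).
v = √(3.19² + 2×10×2.8/1.667) = √43.78 ≈ 6.62 m/s.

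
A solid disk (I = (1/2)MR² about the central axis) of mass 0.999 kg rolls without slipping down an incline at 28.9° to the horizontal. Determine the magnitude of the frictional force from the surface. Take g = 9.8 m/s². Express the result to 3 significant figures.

The moment of inertia is (1/2)MR², giving k ≡ I/(MR²) = 0.5.
Newton's second law down the slope: Mg sinθ − f = Ma. The torque equation fR = Iα (with α = a/R) gives f = kMa.
Combining, a = g sinθ/(1+k) and f = kMa = kMg sinθ/(1+k).
f = 0.5 × 0.999 × 9.8 × sin28.9° / 1.5 ≈ 1.58 N.

f ≈ 1.58 N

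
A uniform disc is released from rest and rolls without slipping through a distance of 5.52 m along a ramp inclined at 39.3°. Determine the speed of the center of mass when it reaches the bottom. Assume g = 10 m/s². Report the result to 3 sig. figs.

The moment of inertia is (1/2)MR², giving k ≡ I/(MR²) = 0.5.
The rolling condition ω = v/R makes the rotational term ½I(v/R)² = ½kMv², so KE_total = ½(1+k)Mv² = (3/4)Mv².
The vertical drop is h = L sinθ = 5.52 × sin39.3° = 3.496 m.
Setting Mgh = (3/4)Mv² gives v = √(2gh/(1+k)) = √(2·10·3.496/1.5) ≈ 6.83 m/s.

v ≈ 6.83 m/s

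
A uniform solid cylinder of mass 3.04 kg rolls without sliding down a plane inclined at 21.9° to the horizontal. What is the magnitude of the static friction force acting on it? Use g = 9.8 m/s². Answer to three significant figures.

For this body I = (1/2)MR², i.e. k = I/(MR²) = 0.5.
Newton's second law down the slope: Mg sinθ − f = Ma. The torque equation fR = Iα (with α = a/R) gives f = kMa.
Combining, a = g sinθ/(1+k) and f = kMa = kMg sinθ/(1+k).
f = 0.5 × 3.04 × 9.8 × sin21.9° / 1.5 ≈ 3.70 N.

f ≈ 3.70 N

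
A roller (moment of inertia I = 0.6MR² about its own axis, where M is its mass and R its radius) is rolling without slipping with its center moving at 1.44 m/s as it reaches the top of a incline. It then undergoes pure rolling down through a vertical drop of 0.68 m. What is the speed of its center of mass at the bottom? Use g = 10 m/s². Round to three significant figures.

The moment of inertia is 0.6MR², giving k ≡ I/(MR²) = 0.6.
Pure rolling means v = ωR; then KE = ½Mv² + ½I(v/R)² = ½(1+k)Mv² = (4/5)Mv².
Conserving energy between top and bottom: (4/5)Mv² = (4/5)Mv₀² + Mgh, hence v² = v₀² + 2gh/(1+k).
v = √(1.44² + 2×10×0.68/1.6) = √10.57 ≈ 3.25 m/s.

v ≈ 3.25 m/s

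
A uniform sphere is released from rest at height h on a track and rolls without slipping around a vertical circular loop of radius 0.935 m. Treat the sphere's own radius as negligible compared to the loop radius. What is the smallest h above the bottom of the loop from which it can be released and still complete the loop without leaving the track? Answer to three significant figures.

h_min ≈ 2.52 m

Here I = (2/5)MR², so the shape factor k = I/(MR²) = 0.4.
At the top, contact is just lost when gravity alone supplies the centripetal force: Mg = Mv_top²/r, i.e. v_top² = gr.
With ω = v/R, the kinetic energy at speed v is ½(1+k)Mv² = (7/10)Mv².
Energy conservation from release (height h) to the top (height 2r): Mgh = Mg(2r) + (7/10)M·gr.
Thus h_min = 2r + (1+k)r/2 = r(2 + 1.4/2) = 0.935 × 2.7 ≈ 2.52 m.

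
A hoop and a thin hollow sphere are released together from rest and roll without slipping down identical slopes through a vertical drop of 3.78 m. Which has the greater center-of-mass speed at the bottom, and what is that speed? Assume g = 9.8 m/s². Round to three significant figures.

For rolling without slipping, Mgh = ½(1+k)Mv² where k = I/(MR²), so v = √(2gh/(1+k)).
Hoop: k = 1, giving v = √(2×9.8×3.78/2) = 6.086 m/s.
Thin hollow sphere: k = 2/3, giving v = √(2×9.8×3.78/1.667) = 6.667 m/s.
The smaller k wins: the thin hollow sphere, at ≈ 6.67 m/s.

the thin hollow sphere, at v ≈ 6.67 m/s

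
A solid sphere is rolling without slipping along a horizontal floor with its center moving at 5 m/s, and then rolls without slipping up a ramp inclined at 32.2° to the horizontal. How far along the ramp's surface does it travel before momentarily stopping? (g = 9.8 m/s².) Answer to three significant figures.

Here I = (2/5)MR², so the shape factor k = I/(MR²) = 0.4.
Since it rolls without slipping, ω = v/R and KE = ½Mv² + ½Iω² = ½(1+k)Mv² = (7/10)Mv².
Setting this equal to Mgh gives the vertical rise h = (1+k)v₀²/(2g) = 1.4×5²/(2×9.8) = 1.786 m.
The distance along the slope is d = h/sinθ = 1.786/sin32.2° ≈ 3.35 m.

d ≈ 3.35 m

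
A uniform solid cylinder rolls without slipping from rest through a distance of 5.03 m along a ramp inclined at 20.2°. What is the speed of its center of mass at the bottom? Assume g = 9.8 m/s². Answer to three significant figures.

v ≈ 4.76 m/s

For this body I = (1/2)MR², i.e. k = I/(MR²) = 0.5.
Rolling without slipping gives ω = v/R, so the total kinetic energy is ½Mv² + ½Iω² = ½(1+k)Mv² = (3/4)Mv².
The vertical drop is h = L sinθ = 5.03 × sin20.2° = 1.737 m.
Setting Mgh = (3/4)Mv² gives v = √(2gh/(1+k)) = √(2·9.8·1.737/1.5) ≈ 4.76 m/s.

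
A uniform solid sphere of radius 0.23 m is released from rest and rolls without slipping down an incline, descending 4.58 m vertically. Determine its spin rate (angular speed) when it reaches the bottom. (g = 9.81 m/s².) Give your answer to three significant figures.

Here I = (2/5)MR², so the shape factor k = I/(MR²) = 0.4.
Rolling without slipping gives ω = v/R, so the total kinetic energy is ½Mv² + ½Iω² = ½(1+k)Mv² = (7/10)Mv².
Energy conservation Mgh = ½(1+k)Mv² gives v = √(2gh/(1+k)) = √(2 × 9.81 × 4.58 / 1.4) = 8.012 m/s.
Then ω = v/R = 8.012 / 0.23 ≈ 34.8 rad/s.

ω ≈ 34.8 rad/s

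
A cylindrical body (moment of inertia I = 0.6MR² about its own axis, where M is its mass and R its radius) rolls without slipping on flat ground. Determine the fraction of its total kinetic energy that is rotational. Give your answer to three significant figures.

fraction ≈ 0.375

Here I = 0.6MR², so the shape factor k = I/(MR²) = 0.6.
With ω = v/R, KE_trans = ½Mv² and KE_rot = ½Iω² = ½kMv², so KE_total = ½(1+k)Mv².
The rotational fraction is therefore k/(1+k) = 0.6/1.6 ≈ 0.375.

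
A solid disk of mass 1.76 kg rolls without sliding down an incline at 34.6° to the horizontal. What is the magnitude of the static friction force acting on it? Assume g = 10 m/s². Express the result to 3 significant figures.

With I = (1/2)MR², the ratio k = I/(MR²) is 0.5.
Newton's second law down the slope: Mg sinθ − f = Ma. The torque equation fR = Iα (with α = a/R) gives f = kMa.
Combining, a = g sinθ/(1+k) and f = kMa = kMg sinθ/(1+k).
f = 0.5 × 1.76 × 10 × sin34.6° / 1.5 ≈ 3.33 N.

f ≈ 3.33 N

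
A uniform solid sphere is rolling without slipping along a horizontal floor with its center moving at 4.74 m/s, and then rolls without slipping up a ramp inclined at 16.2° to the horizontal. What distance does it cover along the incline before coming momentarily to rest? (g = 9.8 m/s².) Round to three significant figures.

Here I = (2/5)MR², so the shape factor k = I/(MR²) = 0.4.
The rolling condition ω = v/R makes the rotational term ½I(v/R)² = ½kMv², so KE_total = ½(1+k)Mv² = (7/10)Mv².
Setting this equal to Mgh gives the vertical rise h = (1+k)v₀²/(2g) = 1.4×4.74²/(2×9.8) = 1.605 m.
The distance along the slope is d = h/sinθ = 1.605/sin16.2° ≈ 5.75 m.

d ≈ 5.75 m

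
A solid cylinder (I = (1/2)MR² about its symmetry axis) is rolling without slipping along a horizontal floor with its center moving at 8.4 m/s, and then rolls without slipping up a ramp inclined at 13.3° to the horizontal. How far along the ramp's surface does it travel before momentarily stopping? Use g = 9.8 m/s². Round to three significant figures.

For this body I = (1/2)MR², i.e. k = I/(MR²) = 0.5.
Since it rolls without slipping, ω = v/R and KE = ½Mv² + ½Iω² = ½(1+k)Mv² = (3/4)Mv².
Setting this equal to Mgh gives the vertical rise h = (1+k)v₀²/(2g) = 1.5×8.4²/(2×9.8) = 5.4 m.
Along the incline, d = h/sinθ = 5.4/sin13.3° ≈ 23.5 m.

d ≈ 23.5 m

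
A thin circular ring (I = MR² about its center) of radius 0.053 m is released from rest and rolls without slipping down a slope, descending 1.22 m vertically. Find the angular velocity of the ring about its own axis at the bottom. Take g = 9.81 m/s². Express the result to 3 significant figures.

ω ≈ 65.3 rad/s

With I = MR², the ratio k = I/(MR²) is 1.
Since it rolls without slipping, ω = v/R and KE = ½Mv² + ½Iω² = ½(1+k)Mv² = Mv².
Energy conservation Mgh = ½(1+k)Mv² gives v = √(2gh/(1+k)) = √(2 × 9.81 × 1.22 / 2) = 3.46 m/s.
Then ω = v/R = 3.46 / 0.053 ≈ 65.3 rad/s.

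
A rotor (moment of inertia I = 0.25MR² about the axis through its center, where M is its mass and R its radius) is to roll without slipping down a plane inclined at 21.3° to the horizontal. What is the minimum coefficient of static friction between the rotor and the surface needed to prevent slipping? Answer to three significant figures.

The moment of inertia is 0.25MR², giving k ≡ I/(MR²) = 0.25.
Translational: Mg sinθ − f = Ma. Rotational about the CM: fR = Iα = kMRa, so f = kMa.
These give a = g sinθ/(1+k) and the required friction f = kMg sinθ/(1+k).
The normal force is N = Mg cosθ, so μ_min = f/N = k tanθ/(1+k).
μ_min = 0.25 × tan21.3° / 1.25 ≈ 0.0780.

μ_min ≈ 0.0780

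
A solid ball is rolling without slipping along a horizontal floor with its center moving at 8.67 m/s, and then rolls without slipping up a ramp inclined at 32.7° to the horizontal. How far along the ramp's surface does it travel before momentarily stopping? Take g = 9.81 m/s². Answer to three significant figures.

With I = (2/5)MR², the ratio k = I/(MR²) is 0.4.
Rolling without slipping gives ω = v/R, so the total kinetic energy is ½Mv² + ½Iω² = ½(1+k)Mv² = (7/10)Mv².
Setting this equal to Mgh gives the vertical rise h = (1+k)v₀²/(2g) = 1.4×8.67²/(2×9.81) = 5.364 m.
Along the incline, d = h/sinθ = 5.364/sin32.7° ≈ 9.93 m.

d ≈ 9.93 m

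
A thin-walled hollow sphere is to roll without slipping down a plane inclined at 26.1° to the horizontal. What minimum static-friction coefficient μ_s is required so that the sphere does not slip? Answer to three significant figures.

μ_min ≈ 0.196

Here I = (2/3)MR², so the shape factor k = I/(MR²) = 2/3.
Translational: Mg sinθ − f = Ma. Rotational about the CM: fR = Iα = kMRa, so f = kMa.
These give a = g sinθ/(1+k) and the required friction f = kMg sinθ/(1+k).
With N = Mg cosθ, the no-slip condition f ≤ μN gives μ_min = f/N = k tanθ/(1+k).
μ_min = (2/3) × tan26.1° / 1.667 ≈ 0.196.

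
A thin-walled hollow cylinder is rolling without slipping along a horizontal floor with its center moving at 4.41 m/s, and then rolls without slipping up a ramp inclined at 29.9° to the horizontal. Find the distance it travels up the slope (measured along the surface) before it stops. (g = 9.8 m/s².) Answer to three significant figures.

With I = MR², the ratio k = I/(MR²) is 1.
Since it rolls without slipping, ω = v/R and KE = ½Mv² + ½Iω² = ½(1+k)Mv² = Mv².
Setting this equal to Mgh gives the vertical rise h = (1+k)v₀²/(2g) = 2×4.41²/(2×9.8) = 1.984 m.
The distance along the slope is d = h/sinθ = 1.984/sin29.9° ≈ 3.98 m.

d ≈ 3.98 m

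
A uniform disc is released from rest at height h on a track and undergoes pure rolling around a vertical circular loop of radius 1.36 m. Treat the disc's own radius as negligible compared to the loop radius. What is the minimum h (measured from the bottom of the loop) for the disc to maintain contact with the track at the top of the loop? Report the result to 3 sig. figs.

With I = (1/2)MR², the ratio k = I/(MR²) is 0.5.
At the top of the loop, the minimum-contact condition is Mg = Mv_top²/r, so v_top² = gr.
With ω = v/R, the kinetic energy at speed v is ½(1+k)Mv² = (3/4)Mv².
Energy conservation from release (height h) to the top (height 2r): Mgh = Mg(2r) + (3/4)M·gr.
Thus h_min = 2r + (1+k)r/2 = r(2 + 1.5/2) = 1.36 × 2.75 ≈ 3.74 m.

h_min ≈ 3.74 m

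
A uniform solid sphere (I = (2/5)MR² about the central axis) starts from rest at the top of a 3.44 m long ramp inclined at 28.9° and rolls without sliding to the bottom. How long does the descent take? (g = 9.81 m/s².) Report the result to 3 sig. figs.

With I = (2/5)MR², the ratio k = I/(MR²) is 0.4.
Translational: Mg sinθ − f = Ma. Rotational about the CM: fR = Iα = kMRa, so f = kMa.
Hence a = g sinθ/(1+k) = 9.81×sin28.9°/1.4 = 3.386 m/s².
With constant a from rest, t = √(2L/a) = √(2·3.44/3.386) ≈ 1.43 s.

t ≈ 1.43 s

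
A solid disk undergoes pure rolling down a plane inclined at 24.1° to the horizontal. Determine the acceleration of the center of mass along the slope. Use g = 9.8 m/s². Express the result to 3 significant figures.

For this body I = (1/2)MR², i.e. k = I/(MR²) = 0.5.
Newton's second law down the slope: Mg sinθ − f = Ma. The torque equation fR = Iα (with α = a/R) gives f = kMa.
Eliminating f: Mg sinθ = (1+k)Ma, so a = g sinθ/(1+k) = 9.8 × sin24.1° / 1.5 ≈ 2.67 m/s².

a ≈ 2.67 m/s²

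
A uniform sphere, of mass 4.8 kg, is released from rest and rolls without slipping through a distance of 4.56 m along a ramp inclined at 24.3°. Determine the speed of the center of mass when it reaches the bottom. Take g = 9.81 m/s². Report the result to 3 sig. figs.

For this body I = (2/5)MR², i.e. k = I/(MR²) = 0.4.
The rolling condition ω = v/R makes the rotational term ½I(v/R)² = ½kMv², so KE_total = ½(1+k)Mv² = (7/10)Mv².
The vertical drop is h = L sinθ = 4.56 × sin24.3° = 1.877 m.
Energy conservation: Mgh = (7/10)Mv², so v = √(2gh/(1+k)) = √(2 × 9.81 × 1.877 / 1.4) ≈ 5.13 m/s.

v ≈ 5.13 m/s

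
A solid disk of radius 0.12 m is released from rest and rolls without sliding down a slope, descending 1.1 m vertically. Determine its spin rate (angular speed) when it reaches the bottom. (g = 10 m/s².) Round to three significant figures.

ω ≈ 31.9 rad/s

With I = (1/2)MR², the ratio k = I/(MR²) is 0.5.
Rolling without slipping gives ω = v/R, so the total kinetic energy is ½Mv² + ½Iω² = ½(1+k)Mv² = (3/4)Mv².
Energy conservation Mgh = ½(1+k)Mv² gives v = √(2gh/(1+k)) = √(2 × 10 × 1.1 / 1.5) = 3.83 m/s.
Then ω = v/R = 3.83 / 0.12 ≈ 31.9 rad/s.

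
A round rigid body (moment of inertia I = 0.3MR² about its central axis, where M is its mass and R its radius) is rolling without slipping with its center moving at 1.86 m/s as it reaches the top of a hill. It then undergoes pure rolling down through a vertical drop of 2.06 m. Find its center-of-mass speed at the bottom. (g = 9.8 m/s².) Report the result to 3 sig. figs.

Here I = 0.3MR², so the shape factor k = I/(MR²) = 0.3.
Pure rolling means v = ωR; then KE = ½Mv² + ½I(v/R)² = ½(1+k)Mv² = (13/20)Mv².
Energy conservation: (13/20)Mv₀² + Mgh = (13/20)Mv², so v² = v₀² + 2gh/(1+k).
v = √(1.86² + 2×9.8×2.06/1.3) = √34.52 ≈ 5.88 m/s.

v ≈ 5.88 m/s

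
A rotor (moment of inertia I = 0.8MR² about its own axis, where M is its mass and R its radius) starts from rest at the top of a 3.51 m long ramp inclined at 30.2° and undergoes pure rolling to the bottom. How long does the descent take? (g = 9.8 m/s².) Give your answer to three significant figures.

Here I = 0.8MR², so the shape factor k = I/(MR²) = 0.8.
Translational: Mg sinθ − f = Ma. Rotational about the CM: fR = Iα = kMRa, so f = kMa.
Hence a = g sinθ/(1+k) = 9.8×sin30.2°/1.8 = 2.739 m/s².
Starting from rest, L = ½at², so t = √(2L/a) = √(2×3.51/2.739) ≈ 1.60 s.

t ≈ 1.60 s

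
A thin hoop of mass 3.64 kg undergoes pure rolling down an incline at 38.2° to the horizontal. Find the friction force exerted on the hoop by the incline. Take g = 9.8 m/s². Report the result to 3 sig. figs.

With I = MR², the ratio k = I/(MR²) is 1.
Translational: Mg sinθ − f = Ma. Rotational about the CM: fR = Iα = kMRa, so f = kMa.
Combining, a = g sinθ/(1+k) and f = kMa = kMg sinθ/(1+k).
f = 1 × 3.64 × 9.8 × sin38.2° / 2 ≈ 11.0 N.

f ≈ 11.0 N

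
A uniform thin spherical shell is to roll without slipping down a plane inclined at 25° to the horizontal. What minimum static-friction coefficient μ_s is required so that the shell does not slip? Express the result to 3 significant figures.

For this body I = (2/3)MR², i.e. k = I/(MR²) = 2/3.
Newton's second law down the slope: Mg sinθ − f = Ma. The torque equation fR = Iα (with α = a/R) gives f = kMa.
These give a = g sinθ/(1+k) and the required friction f = kMg sinθ/(1+k).
With N = Mg cosθ, the no-slip condition f ≤ μN gives μ_min = f/N = k tanθ/(1+k).
μ_min = (2/3) × tan25° / 1.667 ≈ 0.187.

μ_min ≈ 0.187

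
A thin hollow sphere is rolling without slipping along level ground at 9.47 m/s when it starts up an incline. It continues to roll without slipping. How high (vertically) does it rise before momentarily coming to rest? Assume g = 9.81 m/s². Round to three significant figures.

h ≈ 7.62 m

The moment of inertia is (2/3)MR², giving k ≡ I/(MR²) = 2/3.
Pure rolling means v = ωR; then KE = ½Mv² + ½I(v/R)² = ½(1+k)Mv² = (5/6)Mv².
At the top the kinetic energy is zero, so (5/6)Mv₀² = Mgh.
Thus h = (1+k)v₀²/(2g) = 1.667 × 9.47² / (2 × 9.81) ≈ 7.62 m.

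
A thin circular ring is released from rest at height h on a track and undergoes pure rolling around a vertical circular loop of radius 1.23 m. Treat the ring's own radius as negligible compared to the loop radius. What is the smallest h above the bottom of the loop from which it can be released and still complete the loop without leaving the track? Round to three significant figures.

Here I = MR², so the shape factor k = I/(MR²) = 1.
At the top, contact is just lost when gravity alone supplies the centripetal force: Mg = Mv_top²/r, i.e. v_top² = gr.
With ω = v/R, the kinetic energy at speed v is ½(1+k)Mv² = Mv².
Energy conservation from release (height h) to the top (height 2r): Mgh = Mg(2r) + M·gr.
Thus h_min = 2r + (1+k)r/2 = r(2 + 2/2) = 1.23 × 3 ≈ 3.69 m.

h_min ≈ 3.69 m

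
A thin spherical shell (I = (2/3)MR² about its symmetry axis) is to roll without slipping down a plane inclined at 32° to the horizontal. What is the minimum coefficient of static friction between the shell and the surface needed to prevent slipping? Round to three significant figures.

Here I = (2/3)MR², so the shape factor k = I/(MR²) = 2/3.
Newton's second law down the slope: Mg sinθ − f = Ma. The torque equation fR = Iα (with α = a/R) gives f = kMa.
These give a = g sinθ/(1+k) and the required friction f = kMg sinθ/(1+k).
The normal force is N = Mg cosθ, so μ_min = f/N = k tanθ/(1+k).
μ_min = (2/3) × tan32° / 1.667 ≈ 0.250.

μ_min ≈ 0.250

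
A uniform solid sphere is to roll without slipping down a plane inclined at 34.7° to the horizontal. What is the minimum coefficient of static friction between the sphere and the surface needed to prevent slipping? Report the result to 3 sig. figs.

μ_min ≈ 0.198

The moment of inertia is (2/5)MR², giving k ≡ I/(MR²) = 0.4.
Newton's second law down the slope: Mg sinθ − f = Ma. The torque equation fR = Iα (with α = a/R) gives f = kMa.
These give a = g sinθ/(1+k) and the required friction f = kMg sinθ/(1+k).
With N = Mg cosθ, the no-slip condition f ≤ μN gives μ_min = f/N = k tanθ/(1+k).
μ_min = 0.4 × tan34.7° / 1.4 ≈ 0.198.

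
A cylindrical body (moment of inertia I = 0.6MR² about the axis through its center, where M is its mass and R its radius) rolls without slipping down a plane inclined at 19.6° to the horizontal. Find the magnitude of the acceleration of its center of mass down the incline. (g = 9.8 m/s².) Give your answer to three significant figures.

a ≈ 2.05 m/s²

Here I = 0.6MR², so the shape factor k = I/(MR²) = 0.6.
Newton's second law down the slope: Mg sinθ − f = Ma. The torque equation fR = Iα (with α = a/R) gives f = kMa.
Eliminating f: Mg sinθ = (1+k)Ma, so a = g sinθ/(1+k) = 9.8 × sin19.6° / 1.6 ≈ 2.05 m/s².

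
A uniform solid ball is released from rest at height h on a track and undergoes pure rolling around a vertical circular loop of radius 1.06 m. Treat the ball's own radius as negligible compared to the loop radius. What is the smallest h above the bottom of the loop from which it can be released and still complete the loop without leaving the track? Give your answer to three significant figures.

For this body I = (2/5)MR², i.e. k = I/(MR²) = 0.4.
At the top of the loop, the minimum-contact condition is Mg = Mv_top²/r, so v_top² = gr.
With ω = v/R, the kinetic energy at speed v is ½(1+k)Mv² = (7/10)Mv².
Energy conservation from release (height h) to the top (height 2r): Mgh = Mg(2r) + (7/10)M·gr.
Thus h_min = 2r + (1+k)r/2 = r(2 + 1.4/2) = 1.06 × 2.7 ≈ 2.86 m.

h_min ≈ 2.86 m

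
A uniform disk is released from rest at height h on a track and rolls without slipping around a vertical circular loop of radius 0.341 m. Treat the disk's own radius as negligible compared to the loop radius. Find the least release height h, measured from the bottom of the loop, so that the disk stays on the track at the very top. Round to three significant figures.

h_min ≈ 0.938 m

For this body I = (1/2)MR², i.e. k = I/(MR²) = 0.5.
At the top of the loop, the minimum-contact condition is Mg = Mv_top²/r, so v_top² = gr.
With ω = v/R, the kinetic energy at speed v is ½(1+k)Mv² = (3/4)Mv².
Energy conservation from release (height h) to the top (height 2r): Mgh = Mg(2r) + (3/4)M·gr.
Thus h_min = 2r + (1+k)r/2 = r(2 + 1.5/2) = 0.341 × 2.75 ≈ 0.938 m.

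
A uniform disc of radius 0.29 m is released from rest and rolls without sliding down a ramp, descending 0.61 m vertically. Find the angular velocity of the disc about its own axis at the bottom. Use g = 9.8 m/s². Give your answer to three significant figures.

For this body I = (1/2)MR², i.e. k = I/(MR²) = 0.5.
Rolling without slipping gives ω = v/R, so the total kinetic energy is ½Mv² + ½Iω² = ½(1+k)Mv² = (3/4)Mv².
Energy conservation Mgh = ½(1+k)Mv² gives v = √(2gh/(1+k)) = √(2 × 9.8 × 0.61 / 1.5) = 2.823 m/s.
Then ω = v/R = 2.823 / 0.29 ≈ 9.74 rad/s.

ω ≈ 9.74 rad/s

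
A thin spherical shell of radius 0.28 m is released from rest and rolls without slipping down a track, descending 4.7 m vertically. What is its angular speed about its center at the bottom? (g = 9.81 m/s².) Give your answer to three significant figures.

Here I = (2/3)MR², so the shape factor k = I/(MR²) = 2/3.
The rolling condition ω = v/R makes the rotational term ½I(v/R)² = ½kMv², so KE_total = ½(1+k)Mv² = (5/6)Mv².
Energy conservation Mgh = ½(1+k)Mv² gives v = √(2gh/(1+k)) = √(2 × 9.81 × 4.7 / 1.667) = 7.438 m/s.
The angular speed follows from ω = v/R = 7.438/0.28 ≈ 26.6 rad/s.

ω ≈ 26.6 rad/s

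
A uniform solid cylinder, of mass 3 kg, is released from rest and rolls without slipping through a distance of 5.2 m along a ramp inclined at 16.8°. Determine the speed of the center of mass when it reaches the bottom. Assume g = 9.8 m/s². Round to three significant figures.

With I = (1/2)MR², the ratio k = I/(MR²) is 0.5.
Since it rolls without slipping, ω = v/R and KE = ½Mv² + ½Iω² = ½(1+k)Mv² = (3/4)Mv².
The vertical drop is h = L sinθ = 5.2 × sin16.8° = 1.503 m.
Setting Mgh = (3/4)Mv² gives v = √(2gh/(1+k)) = √(2·9.8·1.503/1.5) ≈ 4.43 m/s.

v ≈ 4.43 m/s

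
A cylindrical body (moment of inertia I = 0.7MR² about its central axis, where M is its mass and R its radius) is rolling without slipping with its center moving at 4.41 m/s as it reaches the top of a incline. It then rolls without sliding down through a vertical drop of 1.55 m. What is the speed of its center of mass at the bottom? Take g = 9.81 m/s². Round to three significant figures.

For this body I = 0.7MR², i.e. k = I/(MR²) = 0.7.
Pure rolling means v = ωR; then KE = ½Mv² + ½I(v/R)² = ½(1+k)Mv² = (17/20)Mv².
Energy conservation: (17/20)Mv₀² + Mgh = (17/20)Mv², so v² = v₀² + 2gh/(1+k).
v = √(4.41² + 2×9.81×1.55/1.7) = √37.34 ≈ 6.11 m/s.

v ≈ 6.11 m/s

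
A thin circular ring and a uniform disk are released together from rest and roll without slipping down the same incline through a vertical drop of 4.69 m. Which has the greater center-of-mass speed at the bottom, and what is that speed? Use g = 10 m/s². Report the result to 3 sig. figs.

For rolling without slipping, Mgh = ½(1+k)Mv² where k = I/(MR²), so v = √(2gh/(1+k)).
Thin circular ring: k = 1, giving v = √(2×10×4.69/2) = 6.848 m/s.
Uniform disk: k = 0.5, giving v = √(2×10×4.69/1.5) = 7.908 m/s.
The smaller k wins: the uniform disk, at ≈ 7.91 m/s.

the uniform disk, at v ≈ 7.91 m/s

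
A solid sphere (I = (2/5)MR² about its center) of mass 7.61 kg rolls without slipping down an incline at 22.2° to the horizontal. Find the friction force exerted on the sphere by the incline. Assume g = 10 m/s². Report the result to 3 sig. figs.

f ≈ 8.22 N

For this body I = (2/5)MR², i.e. k = I/(MR²) = 0.4.
Translational: Mg sinθ − f = Ma. Rotational about the CM: fR = Iα = kMRa, so f = kMa.
Combining, a = g sinθ/(1+k) and f = kMa = kMg sinθ/(1+k).
f = 0.4 × 7.61 × 10 × sin22.2° / 1.4 ≈ 8.22 N.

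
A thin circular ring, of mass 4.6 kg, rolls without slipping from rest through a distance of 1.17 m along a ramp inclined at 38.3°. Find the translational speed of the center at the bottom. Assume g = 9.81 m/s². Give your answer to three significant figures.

v ≈ 2.67 m/s

The moment of inertia is MR², giving k ≡ I/(MR²) = 1.
The rolling condition ω = v/R makes the rotational term ½I(v/R)² = ½kMv², so KE_total = ½(1+k)Mv² = Mv².
The vertical drop is h = L sinθ = 1.17 × sin38.3° = 0.7251 m.
Energy conservation: Mgh = Mv², so v = √(2gh/(1+k)) = √(2 × 9.81 × 0.7251 / 2) ≈ 2.67 m/s.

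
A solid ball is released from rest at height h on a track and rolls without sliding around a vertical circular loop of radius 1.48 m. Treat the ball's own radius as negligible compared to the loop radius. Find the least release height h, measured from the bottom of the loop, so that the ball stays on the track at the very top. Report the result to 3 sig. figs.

With I = (2/5)MR², the ratio k = I/(MR²) is 0.4.
At the top, contact is just lost when gravity alone supplies the centripetal force: Mg = Mv_top²/r, i.e. v_top² = gr.
With ω = v/R, the kinetic energy at speed v is ½(1+k)Mv² = (7/10)Mv².
Energy conservation from release (height h) to the top (height 2r): Mgh = Mg(2r) + (7/10)M·gr.
Thus h_min = 2r + (1+k)r/2 = r(2 + 1.4/2) = 1.48 × 2.7 ≈ 4.00 m.

h_min ≈ 4.00 m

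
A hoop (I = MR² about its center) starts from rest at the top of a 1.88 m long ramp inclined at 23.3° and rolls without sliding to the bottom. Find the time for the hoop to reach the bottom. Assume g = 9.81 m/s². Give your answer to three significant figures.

t ≈ 1.39 s

Here I = MR², so the shape factor k = I/(MR²) = 1.
Along the incline Mg sinθ − f = Ma, and torque about the center fR = Iα = kMR²(a/R) gives f = kMa.
Hence a = g sinθ/(1+k) = 9.81×sin23.3°/2 = 1.94 m/s².
Starting from rest, L = ½at², so t = √(2L/a) = √(2×1.88/1.94) ≈ 1.39 s.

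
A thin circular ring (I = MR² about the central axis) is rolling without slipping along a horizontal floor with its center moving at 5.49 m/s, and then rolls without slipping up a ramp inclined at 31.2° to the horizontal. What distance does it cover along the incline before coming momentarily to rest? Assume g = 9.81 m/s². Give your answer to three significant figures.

With I = MR², the ratio k = I/(MR²) is 1.
Rolling without slipping gives ω = v/R, so the total kinetic energy is ½Mv² + ½Iω² = ½(1+k)Mv² = Mv².
Setting this equal to Mgh gives the vertical rise h = (1+k)v₀²/(2g) = 2×5.49²/(2×9.81) = 3.072 m.
The distance along the slope is d = h/sinθ = 3.072/sin31.2° ≈ 5.93 m.

d ≈ 5.93 m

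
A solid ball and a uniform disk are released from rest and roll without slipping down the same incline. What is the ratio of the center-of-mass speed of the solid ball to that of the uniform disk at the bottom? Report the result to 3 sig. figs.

v_ratio ≈ 1.04

Each satisfies Mgh = ½(1+k)Mv² with k = I/(MR²), so v ∝ 1/√(1+k).
For the solid ball k = 0.4; for the uniform disk k = 0.5.
v₁/v₂ = √((1+k₂)/(1+k₁)) = √(1.5/1.4) ≈ 1.04.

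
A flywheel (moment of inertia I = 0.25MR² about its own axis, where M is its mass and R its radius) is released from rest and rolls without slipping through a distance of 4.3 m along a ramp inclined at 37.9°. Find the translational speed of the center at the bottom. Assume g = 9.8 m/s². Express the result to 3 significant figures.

With I = 0.25MR², the ratio k = I/(MR²) is 0.25.
The rolling condition ω = v/R makes the rotational term ½I(v/R)² = ½kMv², so KE_total = ½(1+k)Mv² = (5/8)Mv².
The vertical drop is h = L sinθ = 4.3 × sin37.9° = 2.641 m.
Energy conservation: Mgh = (5/8)Mv², so v = √(2gh/(1+k)) = √(2 × 9.8 × 2.641 / 1.25) ≈ 6.44 m/s.

v ≈ 6.44 m/s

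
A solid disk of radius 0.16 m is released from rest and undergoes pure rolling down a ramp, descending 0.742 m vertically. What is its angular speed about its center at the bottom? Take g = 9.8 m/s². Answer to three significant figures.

ω ≈ 19.5 rad/s

For this body I = (1/2)MR², i.e. k = I/(MR²) = 0.5.
Since it rolls without slipping, ω = v/R and KE = ½Mv² + ½Iω² = ½(1+k)Mv² = (3/4)Mv².
Energy conservation Mgh = ½(1+k)Mv² gives v = √(2gh/(1+k)) = √(2 × 9.8 × 0.742 / 1.5) = 3.114 m/s.
Then ω = v/R = 3.114 / 0.16 ≈ 19.5 rad/s.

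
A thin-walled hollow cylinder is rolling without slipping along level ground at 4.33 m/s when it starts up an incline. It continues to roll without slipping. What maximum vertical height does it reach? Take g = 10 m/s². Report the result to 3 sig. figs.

Here I = MR², so the shape factor k = I/(MR²) = 1.
Pure rolling means v = ωR; then KE = ½Mv² + ½I(v/R)² = ½(1+k)Mv² = Mv².
At the top the kinetic energy is zero, so Mv₀² = Mgh.
Thus h = (1+k)v₀²/(2g) = 2 × 4.33² / (2 × 10) ≈ 1.87 m.

h ≈ 1.87 m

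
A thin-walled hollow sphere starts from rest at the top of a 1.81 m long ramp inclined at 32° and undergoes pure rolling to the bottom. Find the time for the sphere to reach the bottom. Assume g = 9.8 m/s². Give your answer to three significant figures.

t ≈ 1.08 s

The moment of inertia is (2/3)MR², giving k ≡ I/(MR²) = 2/3.
Newton's second law down the slope: Mg sinθ − f = Ma. The torque equation fR = Iα (with α = a/R) gives f = kMa.
Hence a = g sinθ/(1+k) = 9.8×sin32°/1.667 = 3.116 m/s².
Starting from rest, L = ½at², so t = √(2L/a) = √(2×1.81/3.116) ≈ 1.08 s.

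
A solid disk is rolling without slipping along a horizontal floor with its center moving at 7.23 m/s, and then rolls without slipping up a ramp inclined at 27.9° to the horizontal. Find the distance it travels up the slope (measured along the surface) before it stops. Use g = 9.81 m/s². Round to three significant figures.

With I = (1/2)MR², the ratio k = I/(MR²) is 0.5.
Pure rolling means v = ωR; then KE = ½Mv² + ½I(v/R)² = ½(1+k)Mv² = (3/4)Mv².
Setting this equal to Mgh gives the vertical rise h = (1+k)v₀²/(2g) = 1.5×7.23²/(2×9.81) = 3.996 m.
The distance along the slope is d = h/sinθ = 3.996/sin27.9° ≈ 8.54 m.

d ≈ 8.54 m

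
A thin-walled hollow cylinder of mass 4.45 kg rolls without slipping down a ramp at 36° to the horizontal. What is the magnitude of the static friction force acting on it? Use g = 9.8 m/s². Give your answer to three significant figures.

f ≈ 12.8 N

With I = MR², the ratio k = I/(MR²) is 1.
Along the incline Mg sinθ − f = Ma, and torque about the center fR = Iα = kMR²(a/R) gives f = kMa.
Combining, a = g sinθ/(1+k) and f = kMa = kMg sinθ/(1+k).
f = 1 × 4.45 × 9.8 × sin36° / 2 ≈ 12.8 N.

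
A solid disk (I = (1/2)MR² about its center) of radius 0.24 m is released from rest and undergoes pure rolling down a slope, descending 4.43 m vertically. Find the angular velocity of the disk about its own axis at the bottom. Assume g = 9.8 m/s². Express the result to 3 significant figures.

For this body I = (1/2)MR², i.e. k = I/(MR²) = 0.5.
Pure rolling means v = ωR; then KE = ½Mv² + ½I(v/R)² = ½(1+k)Mv² = (3/4)Mv².
Energy conservation Mgh = ½(1+k)Mv² gives v = √(2gh/(1+k)) = √(2 × 9.8 × 4.43 / 1.5) = 7.608 m/s.
The angular speed follows from ω = v/R = 7.608/0.24 ≈ 31.7 rad/s.

ω ≈ 31.7 rad/s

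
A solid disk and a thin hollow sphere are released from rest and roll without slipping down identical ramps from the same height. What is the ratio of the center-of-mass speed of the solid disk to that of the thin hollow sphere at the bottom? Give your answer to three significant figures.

Each satisfies Mgh = ½(1+k)Mv² with k = I/(MR²), so v ∝ 1/√(1+k).
For the solid disk k = 0.5; for the thin hollow sphere k = 2/3.
v₁/v₂ = √((1+k₂)/(1+k₁)) = √(1.667/1.5) ≈ 1.05.

v_ratio ≈ 1.05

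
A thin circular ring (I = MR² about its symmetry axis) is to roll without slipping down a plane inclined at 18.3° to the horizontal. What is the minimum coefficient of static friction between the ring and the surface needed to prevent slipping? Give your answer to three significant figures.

With I = MR², the ratio k = I/(MR²) is 1.
Along the incline Mg sinθ − f = Ma, and torque about the center fR = Iα = kMR²(a/R) gives f = kMa.
These give a = g sinθ/(1+k) and the required friction f = kMg sinθ/(1+k).
The normal force is N = Mg cosθ, so μ_min = f/N = k tanθ/(1+k).
μ_min = 1 × tan18.3° / 2 ≈ 0.165.

μ_min ≈ 0.165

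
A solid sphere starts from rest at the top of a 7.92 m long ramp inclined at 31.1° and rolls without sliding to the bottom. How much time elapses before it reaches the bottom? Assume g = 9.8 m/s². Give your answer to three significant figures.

The moment of inertia is (2/5)MR², giving k ≡ I/(MR²) = 0.4.
Translational: Mg sinθ − f = Ma. Rotational about the CM: fR = Iα = kMRa, so f = kMa.
Hence a = g sinθ/(1+k) = 9.8×sin31.1°/1.4 = 3.616 m/s².
Starting from rest, L = ½at², so t = √(2L/a) = √(2×7.92/3.616) ≈ 2.09 s.

t ≈ 2.09 s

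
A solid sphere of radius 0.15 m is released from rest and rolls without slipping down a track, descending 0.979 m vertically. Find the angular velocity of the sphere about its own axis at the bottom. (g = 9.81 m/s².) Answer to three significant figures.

For this body I = (2/5)MR², i.e. k = I/(MR²) = 0.4.
Rolling without slipping gives ω = v/R, so the total kinetic energy is ½Mv² + ½Iω² = ½(1+k)Mv² = (7/10)Mv².
Energy conservation Mgh = ½(1+k)Mv² gives v = √(2gh/(1+k)) = √(2 × 9.81 × 0.979 / 1.4) = 3.704 m/s.
The angular speed follows from ω = v/R = 3.704/0.15 ≈ 24.7 rad/s.

ω ≈ 24.7 rad/s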